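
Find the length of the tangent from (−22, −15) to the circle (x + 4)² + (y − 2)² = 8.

11√5

The centre is (−4, 2) and r = 2√2. The square of the distance from P to the centre is 324 + 289 = 613.
Power of the point: PT² = |PO|² − r² = 605, so PT = 11√5.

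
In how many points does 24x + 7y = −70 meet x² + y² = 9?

2

Substituting the line into the circle gives 625x² + 3360x + 4459 = 0.
Discriminant = (3360)² − 4·625·(4459) = 142100 > 0.
Two real roots: the line is a secant.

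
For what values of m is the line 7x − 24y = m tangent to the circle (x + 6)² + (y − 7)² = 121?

For a tangent, require d(centre, line) = r = 11.
|7·(−6) − 24·7 − m| / √625 = 11
|m − (−210)| = 11·25, so m = 65 or m = −485.

m = −485 or m = 65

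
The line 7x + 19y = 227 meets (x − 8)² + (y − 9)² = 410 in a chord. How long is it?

2√410

From the line, y = (227 − 7x)/19. Substituting:
410x² − 6560x − 121770 = 0  ⟹  x² − 16x − 297 = 0
x = 27 or x = −11, giving (27, 2) and (−11, 16).
Chord length = distance between (27, 2) and (−11, 16) = √1640 = 2√410.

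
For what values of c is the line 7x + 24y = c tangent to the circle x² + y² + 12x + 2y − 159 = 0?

c = −416 or c = 284

The line touches the circle iff its distance from (−6, −1) is 14:
|7·(−6) + 24·(−1) − c| / √625 = 14
|c − (−66)| = 14·25, so c = 284 or c = −416.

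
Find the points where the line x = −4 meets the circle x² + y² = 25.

(−4, −3) and (−4, 3)

The line gives x = −4. Substituting into the circle:
y² − 9 = 0
y = 3 or y = −3, giving (−4, 3) and (−4, −3).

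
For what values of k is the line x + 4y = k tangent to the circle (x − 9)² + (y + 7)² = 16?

k = −19 ± 4√17

The line touches the circle iff its distance from (9, −7) is 4:
|1·9 + 4·(−7) − k| / √17 = 4
|k − (−19)| = 4√17.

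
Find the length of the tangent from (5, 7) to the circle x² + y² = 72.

√2

The centre is (0, 0) and r = 6√2. The square of the distance from P to the centre is 25 + 49 = 74.
By the tangent–radius right angle, tangent length = √(|PO|² − r²) = √2.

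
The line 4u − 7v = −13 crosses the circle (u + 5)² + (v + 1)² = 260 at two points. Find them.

(−19, −9) and (9, 7)

From the line, v = (13 + 4u)/7. Substituting:
65u² + 650u − 11115 = 0  ⟹  u² + 10u − 171 = 0
u = 9 or u = −19, giving (9, 7) and (−19, −9).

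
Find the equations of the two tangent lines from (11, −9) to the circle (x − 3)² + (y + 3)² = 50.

A line y − (−9) = m(x − (11)) is tangent when its distance from (3, −3) is 5√2:
(−8m − (6))² = 50(m² + 1)
7m² + 48m − 7 = 0, so m = −7 or m = 1/7.
With m = −7: 7x + y = 68. With m = 1/7: x − 7y = 74.

7x + y = 68 and x − 7y = 74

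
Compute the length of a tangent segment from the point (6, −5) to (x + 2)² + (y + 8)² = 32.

Centre (−2, −8), r² = 32. |PO|² = (8)² + (3)² = 73.
The tangent meets the radius at right angles, so tangent² = |PO|² − r² = 73 − 32 = 41.

√41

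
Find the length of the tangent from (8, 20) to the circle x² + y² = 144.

8√5

Centre (0, 0), r² = 144. |PO|² = (8)² + (20)² = 464.
Power of the point: PT² = |PO|² − r² = 320, so PT = 8√5.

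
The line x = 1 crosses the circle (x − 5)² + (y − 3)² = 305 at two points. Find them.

(1, −14) and (1, 20)

The line gives x = 1. Substituting into the circle:
y² − 6y − 280 = 0
y = 20 or y = −14, giving (1, 20) and (1, −14).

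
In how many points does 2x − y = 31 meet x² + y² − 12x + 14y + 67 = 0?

Substituting the line into the circle gives 5x² − 108x + 594 = 0.
Discriminant = (−108)² − 4·5·(594) = −216 < 0.
No real roots: the line does not meet the circle.

0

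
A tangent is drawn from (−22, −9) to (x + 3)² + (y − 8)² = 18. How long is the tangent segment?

Centre (−3, 8), r² = 18. |PO|² = (−19)² + (−17)² = 650.
By the tangent–radius right angle, tangent length = √(|PO|² − r²) = √632 = 2√158.

2√158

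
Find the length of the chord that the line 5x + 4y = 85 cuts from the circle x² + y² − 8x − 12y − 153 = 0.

4√41

Centre (4, 6), r² = 205. Perpendicular distance d from centre to line = |−41| / √41 = 41/√41.
Chord = 2√(r² − d²) = 2·√(164) = 4√41.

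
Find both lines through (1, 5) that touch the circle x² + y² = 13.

A line y − (5) = m(x − (1)) is tangent when its distance from (0, 0) is √13:
(−1m − (−5))² = 13(m² + 1)
6m² + 5m − 6 = 0, so m = −3/2 or m = 2/3.
With m = −3/2: 3x + 2y = 13. With m = 2/3: 2x − 3y = −13.

3x + 2y = 13 and 2x − 3y = −13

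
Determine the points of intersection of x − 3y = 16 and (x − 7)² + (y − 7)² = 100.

From the line, y = (−16 + x)/3. Substituting:
10x² − 200x + 910 = 0  ⟹  x² − 20x + 91 = 0
x = 13 or x = 7, giving (13, −1) and (7, −3).

(7, −3) and (13, −1)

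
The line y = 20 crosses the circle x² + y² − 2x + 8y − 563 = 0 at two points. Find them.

Substitute y = 20:
x² − 2x − 3 = 0
x = 3 or x = −1, giving (3, 20) and (−1, 20).

(−1, 20) and (3, 20)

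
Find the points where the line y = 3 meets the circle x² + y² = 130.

(−11, 3) and (11, 3)

From the line, y = 3. Substituting:
x² − 121 = 0
x = 11 or x = −11, giving (11, 3) and (−11, 3).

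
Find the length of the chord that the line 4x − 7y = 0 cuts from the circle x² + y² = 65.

2√65

Centre (0, 0), r² = 65. Perpendicular distance d from centre to line = |0| / √65 = 0/√65.
Half the chord is √(r² − d²) = √(65), so the full chord is 2√65.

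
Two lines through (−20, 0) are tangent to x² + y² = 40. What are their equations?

A line y − (0) = m(x − (−20)) is tangent when its distance from (0, 0) is 2√10:
[m·(20) − (0)]² = 40(m² + 1)
9m² − 1 = 0, so m = 1/3 or m = −1/3.
With m = 1/3: x − 3y = −20. With m = −1/3: x + 3y = −20.

x − 3y = −20 and x + 3y = −20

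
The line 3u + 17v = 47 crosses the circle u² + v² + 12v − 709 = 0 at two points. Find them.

(−24, 7) and (27, −2)

Express v = (47 − 3u)/17 and substitute into the circle:
298u² − 894u − 193104 = 0  ⟹  u² − 3u − 648 = 0
u = 27 or u = −24, giving (27, −2) and (−24, 7).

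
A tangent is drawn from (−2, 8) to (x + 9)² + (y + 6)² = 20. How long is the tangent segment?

The centre is (−9, −6) and r = 2√5. The square of the distance from P to the centre is 49 + 196 = 245.
By the tangent–radius right angle, tangent length = √(|PO|² − r²) = √225 = 15.

15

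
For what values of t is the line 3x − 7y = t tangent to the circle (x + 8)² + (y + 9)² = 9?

The line touches the circle iff its distance from (−8, −9) is 3:
|3·(−8) − 7·(−9) − t| / √58 = 3
|t − (39)| = 3√58.

t = 39 ± 3√58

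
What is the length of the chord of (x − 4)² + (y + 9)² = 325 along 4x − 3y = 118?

From the line, y = (−118 + 4x)/3. Substituting:
25x² − 800x + 5500 = 0  ⟹  x² − 32x + 220 = 0
x = 22 or x = 10, giving (22, −10) and (10, −26).
Chord length = distance between (22, −10) and (10, −26) = √400 = 20.

20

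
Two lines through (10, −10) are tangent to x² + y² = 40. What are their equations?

x + 3y = −20 and 3x + y = 20

Let a tangent through (10, −10) have slope m. Its distance from (0, 0) must equal 2√10:
[m·(−10) − (10)]² = 40(m² + 1)
3m² + 10m + 3 = 0, so m = −1/3 or m = −3.
With m = −1/3: x + 3y = −20. With m = −3: 3x + y = 20.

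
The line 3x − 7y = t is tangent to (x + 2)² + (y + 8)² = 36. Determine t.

t = 50 ± 6√58

For a tangent, require d(centre, line) = r = 6.
|3·(−2) − 7·(−8) − t| / √58 = 6
|t − (50)| = 6√58.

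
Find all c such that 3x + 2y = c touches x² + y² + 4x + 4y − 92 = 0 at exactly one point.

The line touches the circle iff its distance from (−2, −2) is 10:
|3·(−2) + 2·(−2) − c| / √13 = 10
|c − (−10)| = 10√13.

c = −10 ± 10√13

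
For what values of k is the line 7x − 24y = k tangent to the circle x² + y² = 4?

The line touches the circle iff its distance from (0, 0) is 2:
|7·0 − 24·0 − k| / √625 = 2
|k| = 2·25, so k = 50 or k = −50.

k = −50 or k = 50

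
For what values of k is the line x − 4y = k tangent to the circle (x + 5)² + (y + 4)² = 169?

k = 11 ± 13√17

For a tangent, require d(centre, line) = r = 13.
|1·(−5) − 4·(−4) − k| / √17 = 13
|k − (11)| = 13√17.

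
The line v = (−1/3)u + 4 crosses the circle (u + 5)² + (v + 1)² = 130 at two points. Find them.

(−12, 8) and (6, 2)

Express v = (12 − u)/3 and substitute into the circle:
10u² + 60u − 720 = 0  ⟹  u² + 6u − 72 = 0
u = 6 or u = −12, giving (6, 2) and (−12, 8).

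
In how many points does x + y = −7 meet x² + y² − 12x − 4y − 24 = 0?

Centre (6, 2), r² = 64. Distance² from centre to line = (15)²/2 = 225/2.
Since d² > r², the line lies outside the circle.

0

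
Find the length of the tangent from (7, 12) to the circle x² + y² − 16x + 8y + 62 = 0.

√239

With centre O = (8, −4), |OP|² = 257 and r² = 18.
The tangent meets the radius at right angles, so tangent² = |PO|² − r² = 257 − 18 = 239.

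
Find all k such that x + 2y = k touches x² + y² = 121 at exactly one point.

Tangency holds when the distance from the centre (0, 0) to the line equals the radius 11:
|1·0 + 2·0 − k| / √5 = 11
|k| = 11√5.

k = ±11√5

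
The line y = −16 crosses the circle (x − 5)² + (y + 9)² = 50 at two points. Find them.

(4, −16) and (6, −16)

From the line, y = −16. Substituting:
x² − 10x + 24 = 0
x = 6 or x = 4, giving (6, −16) and (4, −16).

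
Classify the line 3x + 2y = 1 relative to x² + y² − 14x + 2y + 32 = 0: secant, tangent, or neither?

d² = (3·7 + 2·(−1) − (1))²/13 = 324/13; r² = 18.
Since d² > r², the line lies outside the circle.

neither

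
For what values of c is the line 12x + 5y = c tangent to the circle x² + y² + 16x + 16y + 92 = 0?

The line touches the circle iff its distance from (−8, −8) is 6:
|12·(−8) + 5·(−8) − c| / √169 = 6
|c − (−136)| = 6·13, so c = −58 or c = −214.

c = −214 or c = −58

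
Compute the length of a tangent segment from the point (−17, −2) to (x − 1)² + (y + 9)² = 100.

With centre O = (1, −9), |OP|² = 373 and r² = 100.
By the tangent–radius right angle, tangent length = √(|PO|² − r²) = √273.

√273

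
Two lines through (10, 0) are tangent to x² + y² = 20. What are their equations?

Write the tangent as mx − y + (0 − m·(10)) = 0 and set its distance from the centre to 2√5:
[m·(−10) − (0)]² = 20(m² + 1)
4m² − 1 = 0, so m = −1/2 or m = 1/2.
Through (10, 0) these give x + 2y = 10 and x − 2y = 10.

x + 2y = 10 and x − 2y = 10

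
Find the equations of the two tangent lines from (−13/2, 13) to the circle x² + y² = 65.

Let a tangent through (−13/2, 13) have slope m. Its distance from (0, 0) must equal √65:
(13/2m − (−13))² = 65(m² + 1)
7m² − 52m − 32 = 0, so m = 8 or m = −4/7.
Through (−13/2, 13) these give 8x − y = −65 and 4x + 7y = 65.

8x − y = −65 and 4x + 7y = 65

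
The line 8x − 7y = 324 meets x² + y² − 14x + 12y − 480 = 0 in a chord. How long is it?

Express y = (−324 + 8x)/7 and substitute into the circle:
113x² − 5198x + 54240 = 0  ⟹  x² − 46x + 480 = 0
x = 30 or x = 16, giving (30, −12) and (16, −28).
|(30, −12) − (16, −28)| = √((14)² + (16)²) = 2√113.

2√113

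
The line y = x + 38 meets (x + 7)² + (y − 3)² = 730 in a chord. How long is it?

26√2

Substitute y = x + 38:
2x² + 84x + 544 = 0  ⟹  x² + 42x + 272 = 0
x = −8 or x = −34, giving (−8, 30) and (−34, 4).
Chord length = distance between (−8, 30) and (−34, 4) = √1352 = 26√2.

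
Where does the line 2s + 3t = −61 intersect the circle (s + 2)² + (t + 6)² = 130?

Express t = (−61 − 2s)/3 and substitute into the circle:
13s² + 208s + 715 = 0  ⟹  s² + 16s + 55 = 0
s = −5 or s = −11, giving (−5, −17) and (−11, −13).

(−11, −13) and (−5, −17)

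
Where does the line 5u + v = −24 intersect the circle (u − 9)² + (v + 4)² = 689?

(−8, 16) and (1, −29)

From the line, v = −5u − 24. Substituting:
26u² + 182u − 208 = 0  ⟹  u² + 7u − 8 = 0
u = 1 or u = −8, giving (1, −29) and (−8, 16).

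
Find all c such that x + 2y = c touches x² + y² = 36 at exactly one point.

For a tangent, require d(centre, line) = r = 6.
|1·0 + 2·0 − c| / √5 = 6
|c| = 6√5.

c = ±6√5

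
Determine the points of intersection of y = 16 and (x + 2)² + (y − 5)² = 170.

From the line, y = 16. Substituting:
x² + 4x − 45 = 0
x = 5 or x = −9, giving (5, 16) and (−9, 16).

(−9, 16) and (5, 16)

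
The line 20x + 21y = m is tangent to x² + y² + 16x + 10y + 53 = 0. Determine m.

m = −439 or m = −91

Tangency holds when the distance from the centre (−8, −5) to the line equals the radius 6:
|20·(−8) + 21·(−5) − m| / √841 = 6
|m − (−265)| = 6·29, so m = −91 or m = −439.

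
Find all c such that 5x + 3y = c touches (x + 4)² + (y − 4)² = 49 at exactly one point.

c = −8 ± 7√34

For a tangent, require d(centre, line) = r = 7.
|5·(−4) + 3·4 − c| / √34 = 7
|c − (−8)| = 7√34.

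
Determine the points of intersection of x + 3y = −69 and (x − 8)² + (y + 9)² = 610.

From the line, y = (−69 − x)/3. Substituting:
10x² − 60x − 3150 = 0  ⟹  x² − 6x − 315 = 0
x = 21 or x = −15, giving (21, −30) and (−15, −18).

(−15, −18) and (21, −30)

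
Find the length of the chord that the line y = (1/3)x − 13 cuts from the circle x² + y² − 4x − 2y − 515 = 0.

From the line, y = (−39 + x)/3. Substituting:
10x² − 120x − 2880 = 0  ⟹  x² − 12x − 288 = 0
x = 24 or x = −12, giving (24, −5) and (−12, −17).
Chord length = distance between (24, −5) and (−12, −17) = √1440 = 12√10.

12√10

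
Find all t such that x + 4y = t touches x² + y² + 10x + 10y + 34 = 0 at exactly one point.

t = −25 ± 4√17

For a tangent, require d(centre, line) = r = 4.
|1·(−5) + 4·(−5) − t| / √17 = 4
|t − (−25)| = 4√17.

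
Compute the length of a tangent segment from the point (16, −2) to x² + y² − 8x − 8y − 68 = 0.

Centre (4, 4), r² = 100. |PO|² = (12)² + (−6)² = 180.
The tangent meets the radius at right angles, so tangent² = |PO|² − r² = 180 − 100 = 80.

4√5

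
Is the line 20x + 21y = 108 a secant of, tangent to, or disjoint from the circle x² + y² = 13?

disjoint

Centre (0, 0), r² = 13. Distance² from centre to line = (−108)²/841 = 11664/841.
Since d² > r², the line lies outside the circle.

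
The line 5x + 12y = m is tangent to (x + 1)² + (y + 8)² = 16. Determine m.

m = −153 or m = −49

Tangency holds when the distance from the centre (−1, −8) to the line equals the radius 4:
|5·(−1) + 12·(−8) − m| / √169 = 4
|m − (−101)| = 4·13, so m = −49 or m = −153.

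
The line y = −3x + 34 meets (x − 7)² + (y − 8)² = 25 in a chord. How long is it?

Substitute y = −3x + 34:
10x² − 170x + 700 = 0  ⟹  x² − 17x + 70 = 0
x = 10 or x = 7, giving (10, 4) and (7, 13).
|(10, 4) − (7, 13)| = √((3)² + (−9)²) = 3√10.

3√10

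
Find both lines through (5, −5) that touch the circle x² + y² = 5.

Let a tangent through (5, −5) have slope m. Its distance from (0, 0) must equal √5:
[m·(−5) − (5)]² = 5(m² + 1)
2m² + 5m + 2 = 0, so m = −1/2 or m = −2.
Through (5, −5) these give x + 2y = −5 and 2x + y = 5.

x + 2y = −5 and 2x + y = 5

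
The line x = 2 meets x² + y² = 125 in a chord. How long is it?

Centre (0, 0), r² = 125. Perpendicular distance d from centre to line = |−2| / √1 = 2.
Half the chord is √(r² − d²) = √(121), so the full chord is 22.

22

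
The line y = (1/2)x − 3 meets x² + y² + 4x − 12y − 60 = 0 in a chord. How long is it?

The distance from (−2, 6) to the line is 20/√5, and r² = 100.
Chord = 2√(r² − d²) = 2·√(20) = 4√5.

4√5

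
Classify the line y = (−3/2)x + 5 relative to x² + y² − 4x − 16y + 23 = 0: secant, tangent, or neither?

Substituting the line into the circle gives 13x² + 20x − 128 = 0.
Discriminant = (20)² − 4·13·(−128) = 7056 > 0.
Two real roots: the line is a secant.

secant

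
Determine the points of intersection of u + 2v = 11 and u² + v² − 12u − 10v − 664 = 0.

(−19, 15) and (29, −9)

Express v = (11 − u)/2 and substitute into the circle:
5u² − 50u − 2755 = 0  ⟹  u² − 10u − 551 = 0
u = 29 or u = −19, giving (29, −9) and (−19, 15).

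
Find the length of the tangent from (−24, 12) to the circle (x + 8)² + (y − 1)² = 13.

2√91

With centre O = (−8, 1), |OP|² = 377 and r² = 13.
By the tangent–radius right angle, tangent length = √(|PO|² − r²) = √364 = 2√91.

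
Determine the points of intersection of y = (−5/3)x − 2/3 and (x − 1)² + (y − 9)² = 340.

From the line, y = (−2 − 5x)/3. Substituting:
34x² + 272x − 2210 = 0  ⟹  x² + 8x − 65 = 0
x = 5 or x = −13, giving (5, −9) and (−13, 21).

(−13, 21) and (5, −9)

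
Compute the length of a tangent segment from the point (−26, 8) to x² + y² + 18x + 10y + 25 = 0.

Centre (−9, −5), r² = 81. |PO|² = (−17)² + (13)² = 458.
By the tangent–radius right angle, tangent length = √(|PO|² − r²) = √377.

√377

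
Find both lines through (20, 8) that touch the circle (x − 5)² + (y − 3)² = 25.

3x − 4y = 28 and y = 8

Let a tangent through (20, 8) have slope m. Its distance from (5, 3) must equal 5:
[m·(−15) − (−5)]² = 25(m² + 1)
4m² − 3m = 0, so m = 3/4 or m = 0.
Through (20, 8) these give 3x − 4y = 28 and y = 8.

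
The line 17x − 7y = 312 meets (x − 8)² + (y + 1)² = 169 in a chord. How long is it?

13√2

Centre (8, −1), r² = 169. Perpendicular distance d from centre to line = |−169| / √338 = 169/√338.
Chord = 2√(r² − d²) = 2·√(169/2) = 13√2.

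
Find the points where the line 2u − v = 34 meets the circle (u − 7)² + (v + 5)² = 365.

(5, −24) and (21, 8)

From the line, v = 2u − 34. Substituting:
5u² − 130u + 525 = 0  ⟹  u² − 26u + 105 = 0
u = 21 or u = 5, giving (21, 8) and (5, −24).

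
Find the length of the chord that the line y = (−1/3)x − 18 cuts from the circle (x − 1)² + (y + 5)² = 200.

4√10

The distance from (1, −5) to the line is 40/√10, and r² = 200.
Chord = 2√(r² − d²) = 2·√(40) = 4√10.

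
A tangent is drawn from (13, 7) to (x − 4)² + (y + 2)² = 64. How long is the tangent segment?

7√2

The centre is (4, −2) and r = 8. The square of the distance from P to the centre is 81 + 81 = 162.
By the tangent–radius right angle, tangent length = √(|PO|² − r²) = √98 = 7√2.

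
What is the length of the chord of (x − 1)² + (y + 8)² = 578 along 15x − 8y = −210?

Express y = (210 + 15x)/8 and substitute into the circle:
289x² + 8092x + 38148 = 0  ⟹  x² + 28x + 132 = 0
x = −6 or x = −22, giving (−6, 15) and (−22, −15).
Chord length = distance between (−6, 15) and (−22, −15) = √1156 = 34.

34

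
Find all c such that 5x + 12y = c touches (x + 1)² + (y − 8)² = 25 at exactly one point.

c = 26 or c = 156

The line touches the circle iff its distance from (−1, 8) is 5:
|5·(−1) + 12·8 − c| / √169 = 5
|c − (91)| = 5·13, so c = 156 or c = 26.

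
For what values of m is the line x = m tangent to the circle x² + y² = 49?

m = −7 or m = 7

Tangency holds when the distance from the centre (0, 0) to the line equals the radius 7:
|1·0 + 0·0 − m| / √1 = 7
|m| = 7, so m = 7 or m = −7.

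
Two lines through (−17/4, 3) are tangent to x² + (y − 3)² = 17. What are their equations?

Let a tangent through (−17/4, 3) have slope m. Its distance from (0, 3) must equal √17:
[m·(17/4) − (0)]² = 17(m² + 1)
m² − 16 = 0, so m = 4 or m = −4.
With m = 4: 4x − y = −20. With m = −4: 4x + y = −14.

4x − y = −20 and 4x + y = −14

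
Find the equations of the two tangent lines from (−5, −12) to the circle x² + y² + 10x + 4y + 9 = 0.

A line y − (−12) = m(x − (−5)) is tangent when its distance from (−5, −2) is 2√5:
[m·(0) − (10)]² = 20(m² + 1)
m² − 4 = 0, so m = −2 or m = 2.
With m = −2: 2x + y = −22. With m = 2: 2x − y = 2.

2x + y = −22 and 2x − y = 2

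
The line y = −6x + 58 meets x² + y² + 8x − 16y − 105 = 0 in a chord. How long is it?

From the line, y = −6x + 58. Substituting:
37x² − 592x + 2331 = 0  ⟹  x² − 16x + 63 = 0
x = 9 or x = 7, giving (9, 4) and (7, 16).
|(9, 4) − (7, 16)| = √((2)² + (−12)²) = 2√37.

2√37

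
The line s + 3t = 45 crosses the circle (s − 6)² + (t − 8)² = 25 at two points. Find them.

Substitute t = (45 − s)/3:
10s² − 150s + 540 = 0  ⟹  s² − 15s + 54 = 0
s = 9 or s = 6, giving (9, 12) and (6, 13).

(6, 13) and (9, 12)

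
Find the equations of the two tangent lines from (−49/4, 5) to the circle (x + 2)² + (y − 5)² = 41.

A line y − (5) = m(x − (−49/4)) is tangent when its distance from (−2, 5) is √41:
(41/4m − (0))² = 41(m² + 1)
25m² − 16 = 0, so m = −4/5 or m = 4/5.
Through (−49/4, 5) these give 4x + 5y = −24 and 4x − 5y = −74.

4x + 5y = −24 and 4x − 5y = −74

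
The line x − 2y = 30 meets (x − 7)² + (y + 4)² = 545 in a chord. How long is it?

20√5

The distance from (7, −4) to the line is 15/√5, and r² = 545.
Half the chord is √(r² − d²) = √(500), so the full chord is 20√5.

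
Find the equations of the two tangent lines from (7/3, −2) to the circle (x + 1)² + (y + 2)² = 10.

3x + y = 5 and 3x − y = 9

Let a tangent through (7/3, −2) have slope m. Its distance from (−1, −2) must equal √10:
(−10/3m − (0))² = 10(m² + 1)
m² − 9 = 0, so m = −3 or m = 3.
Through (7/3, −2) these give 3x + y = 5 and 3x − y = 9.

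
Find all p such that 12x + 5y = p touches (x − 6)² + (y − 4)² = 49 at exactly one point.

p = 1 or p = 183

For a tangent, require d(centre, line) = r = 7.
|12·6 + 5·4 − p| / √169 = 7
|p − (92)| = 7·13, so p = 183 or p = 1.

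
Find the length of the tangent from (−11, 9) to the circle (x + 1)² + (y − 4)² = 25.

10

Centre (−1, 4), r² = 25. |PO|² = (−10)² + (5)² = 125.
By the tangent–radius right angle, tangent length = √(|PO|² − r²) = √100 = 10.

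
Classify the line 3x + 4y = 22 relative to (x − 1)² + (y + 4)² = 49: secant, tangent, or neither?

tangent

Centre (1, −4), r² = 49. Distance² from centre to line = (−35)²/25 = 49.
Since d² = r², the line is tangent.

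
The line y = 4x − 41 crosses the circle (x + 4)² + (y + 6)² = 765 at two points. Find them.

From the line, y = 4x − 41. Substituting:
17x² − 272x + 476 = 0  ⟹  x² − 16x + 28 = 0
x = 14 or x = 2, giving (14, 15) and (2, −33).

(2, −33) and (14, 15)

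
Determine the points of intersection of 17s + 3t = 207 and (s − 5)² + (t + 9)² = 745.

Substitute t = (207 − 17s)/3:
298s² − 8046s + 48276 = 0  ⟹  s² − 27s + 162 = 0
s = 18 or s = 9, giving (18, −33) and (9, 18).

(9, 18) and (18, −33)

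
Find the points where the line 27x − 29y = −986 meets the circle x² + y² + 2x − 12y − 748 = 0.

From the line, y = (986 + 27x)/29. Substituting:
1570x² + 45530x = 0  ⟹  x² + 29x = 0
x = 0 or x = −29, giving (0, 34) and (−29, 7).

(−29, 7) and (0, 34)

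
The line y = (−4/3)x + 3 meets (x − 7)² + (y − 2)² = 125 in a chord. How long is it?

Centre (7, 2), r² = 125. Perpendicular distance d from centre to line = |25| / √25 = 25/√25.
Chord = 2√(r² − d²) = 2·√(100) = 20.

20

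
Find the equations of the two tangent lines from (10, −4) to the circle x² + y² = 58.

Write the tangent as mx − y + (−4 − m·(10)) = 0 and set its distance from the centre to √58:
[m·(−10) − (4)]² = 58(m² + 1)
21m² + 40m − 21 = 0, so m = 3/7 or m = −7/3.
Through (10, −4) these give 3x − 7y = 58 and 7x + 3y = 58.

3x − 7y = 58 and 7x + 3y = 58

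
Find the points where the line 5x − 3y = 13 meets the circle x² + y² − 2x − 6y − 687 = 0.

Express y = (−13 + 5x)/3 and substitute into the circle:
34x² − 238x − 5780 = 0  ⟹  x² − 7x − 170 = 0
x = 17 or x = −10, giving (17, 24) and (−10, −21).

(−10, −21) and (17, 24)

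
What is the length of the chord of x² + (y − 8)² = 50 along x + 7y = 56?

10√2

From the line, y = (56 − x)/7. Substituting:
50x² − 2450 = 0  ⟹  x² − 49 = 0
x = 7 or x = −7, giving (7, 7) and (−7, 9).
|(7, 7) − (−7, 9)| = √((14)² + (−2)²) = 10√2.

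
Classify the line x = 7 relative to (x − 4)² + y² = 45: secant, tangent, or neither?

secant

Centre (4, 0), r² = 45. Distance² from centre to line = (−3)² = 9.
Since d² < r², the line cuts the circle twice.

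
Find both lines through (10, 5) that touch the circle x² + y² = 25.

y = 5 and 4x − 3y = 25

Write the tangent as mx − y + (5 − m·(10)) = 0 and set its distance from the centre to 5:
(−10m − (−5))² = 25(m² + 1)
3m² − 4m = 0, so m = 0 or m = 4/3.
With m = 0: y = 5. With m = 4/3: 4x − 3y = 25.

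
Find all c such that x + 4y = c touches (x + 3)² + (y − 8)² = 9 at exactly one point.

Tangency holds when the distance from the centre (−3, 8) to the line equals the radius 3:
|1·(−3) + 4·8 − c| / √17 = 3
|c − (29)| = 3√17.

c = 29 ± 3√17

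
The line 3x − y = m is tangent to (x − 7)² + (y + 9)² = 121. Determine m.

m = 30 ± 11√10

The line touches the circle iff its distance from (7, −9) is 11:
|3·7 − 1·(−9) − m| / √10 = 11
|m − (30)| = 11√10.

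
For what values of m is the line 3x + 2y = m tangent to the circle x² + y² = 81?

m = ±9√13

The line touches the circle iff its distance from (0, 0) is 9:
|3·0 + 2·0 − m| / √13 = 9
|m| = 9√13.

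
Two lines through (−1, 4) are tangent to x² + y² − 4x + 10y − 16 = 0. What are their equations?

Write the tangent as mx − y + (4 − m·(−1)) = 0 and set its distance from the centre to 3√5:
(3m − (−9))² = 45(m² + 1)
2m² − 3m − 2 = 0, so m = 2 or m = −1/2.
With m = 2: 2x − y = −6. With m = −1/2: x + 2y = 7.

2x − y = −6 and x + 2y = 7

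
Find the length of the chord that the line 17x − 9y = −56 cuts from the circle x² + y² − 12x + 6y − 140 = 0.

From the line, y = (56 + 17x)/9. Substituting:
370x² + 1850x − 5180 = 0  ⟹  x² + 5x − 14 = 0
x = 2 or x = −7, giving (2, 10) and (−7, −7).
|(2, 10) − (−7, −7)| = √((9)² + (17)²) = √370.

√370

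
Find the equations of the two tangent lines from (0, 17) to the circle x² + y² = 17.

Let a tangent through (0, 17) have slope m. Its distance from (0, 0) must equal √17:
[m·(0) − (−17)]² = 17(m² + 1)
m² − 16 = 0, so m = 4 or m = −4.
Through (0, 17) these give 4x − y = −17 and 4x + y = 17.

4x − y = −17 and 4x + y = 17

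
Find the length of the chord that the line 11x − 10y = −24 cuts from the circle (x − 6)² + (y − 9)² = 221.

2√221

Centre (6, 9), r² = 221. Perpendicular distance d from centre to line = |0| / √221 = 0/√221.
Chord = 2√(r² − d²) = 2·√(221) = 2√221.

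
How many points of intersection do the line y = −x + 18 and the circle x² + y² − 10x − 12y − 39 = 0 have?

2

d² = (1·5 + 1·6 − (18))²/2 = 49/2; r² = 100.
Since d² < r², the line cuts the circle twice.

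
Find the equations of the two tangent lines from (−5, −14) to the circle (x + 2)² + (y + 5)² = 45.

2x + y = −24 and x − 2y = 23

Let a tangent through (−5, −14) have slope m. Its distance from (−2, −5) must equal 3√5:
(3m − (9))² = 45(m² + 1)
2m² + 3m − 2 = 0, so m = −2 or m = 1/2.
With m = −2: 2x + y = −24. With m = 1/2: x − 2y = 23.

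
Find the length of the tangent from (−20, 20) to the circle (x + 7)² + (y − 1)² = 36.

√494

With centre O = (−7, 1), |OP|² = 530 and r² = 36.
By the tangent–radius right angle, tangent length = √(|PO|² − r²) = √494.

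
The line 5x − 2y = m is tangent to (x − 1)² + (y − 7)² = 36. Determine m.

m = −9 ± 6√29

Tangency holds when the distance from the centre (1, 7) to the line equals the radius 6:
|5·1 − 2·7 − m| / √29 = 6
|m − (−9)| = 6√29.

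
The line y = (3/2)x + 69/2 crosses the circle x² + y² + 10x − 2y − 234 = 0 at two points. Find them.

(−21, 3) and (−13, 15)

Express y = (69 + 3x)/2 and substitute into the circle:
13x² + 442x + 3549 = 0  ⟹  x² + 34x + 273 = 0
x = −13 or x = −21, giving (−13, 15) and (−21, 3).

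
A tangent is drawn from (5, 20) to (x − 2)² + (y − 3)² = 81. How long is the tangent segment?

The centre is (2, 3) and r = 9. The square of the distance from P to the centre is 9 + 289 = 298.
Power of the point: PT² = |PO|² − r² = 217, so PT = √217.

√217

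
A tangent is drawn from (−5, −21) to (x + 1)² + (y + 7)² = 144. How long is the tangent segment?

2√17

With centre O = (−1, −7), |OP|² = 212 and r² = 144.
The tangent meets the radius at right angles, so tangent² = |PO|² − r² = 212 − 144 = 68.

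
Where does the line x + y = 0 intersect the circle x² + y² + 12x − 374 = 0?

(−17, 17) and (11, −11)

Substitute y = −x:
2x² + 12x − 374 = 0  ⟹  x² + 6x − 187 = 0
x = 11 or x = −17, giving (11, −11) and (−17, 17).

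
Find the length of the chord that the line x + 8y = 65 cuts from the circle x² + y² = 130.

Express y = (65 − x)/8 and substitute into the circle:
65x² − 130x − 4095 = 0  ⟹  x² − 2x − 63 = 0
x = 9 or x = −7, giving (9, 7) and (−7, 9).
|(9, 7) − (−7, 9)| = √((16)² + (−2)²) = 2√65.

2√65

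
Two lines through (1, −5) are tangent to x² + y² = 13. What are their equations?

2x + 3y = −13 and 3x − 2y = 13

A line y − (−5) = m(x − (1)) is tangent when its distance from (0, 0) is √13:
[m·(−1) − (5)]² = 13(m² + 1)
6m² − 5m − 6 = 0, so m = −2/3 or m = 3/2.
Through (1, −5) these give 2x + 3y = −13 and 3x − 2y = 13.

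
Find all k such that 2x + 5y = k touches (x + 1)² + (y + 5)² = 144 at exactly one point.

The line touches the circle iff its distance from (−1, −5) is 12:
|2·(−1) + 5·(−5) − k| / √29 = 12
|k − (−27)| = 12√29.

k = −27 ± 12√29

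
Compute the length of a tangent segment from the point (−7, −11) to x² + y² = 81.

√89

The centre is (0, 0) and r = 9. The square of the distance from P to the centre is 49 + 121 = 170.
The tangent meets the radius at right angles, so tangent² = |PO|² − r² = 170 − 81 = 89.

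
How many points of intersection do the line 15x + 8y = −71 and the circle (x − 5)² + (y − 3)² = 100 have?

1

Substituting the line into the circle gives 289x² + 2210x + 4225 = 0.
Discriminant = (2210)² − 4·289·(4225) = 0.
A repeated root: the line is tangent.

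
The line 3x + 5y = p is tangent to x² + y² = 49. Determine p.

For a tangent, require d(centre, line) = r = 7.
|3·0 + 5·0 − p| / √34 = 7
|p| = 7√34.

p = ±7√34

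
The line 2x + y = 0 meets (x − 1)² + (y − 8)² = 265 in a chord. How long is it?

14√5

Substitute y = −2x:
5x² + 30x − 200 = 0  ⟹  x² + 6x − 40 = 0
x = 4 or x = −10, giving (4, −8) and (−10, 20).
|(4, −8) − (−10, 20)| = √((14)² + (−28)²) = 14√5.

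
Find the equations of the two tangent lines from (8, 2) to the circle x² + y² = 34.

Write the tangent as mx − y + (2 − m·(8)) = 0 and set its distance from the centre to √34:
(−8m − (−2))² = 34(m² + 1)
15m² − 16m − 15 = 0, so m = 5/3 or m = −3/5.
Through (8, 2) these give 5x − 3y = 34 and 3x + 5y = 34.

5x − 3y = 34 and 3x + 5y = 34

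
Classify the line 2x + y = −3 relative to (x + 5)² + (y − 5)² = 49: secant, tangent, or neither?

Substituting the line into the circle gives 5x² + 42x + 40 = 0.
Discriminant = (42)² − 4·5·(40) = 964 > 0.
Two real roots: the line is a secant.

secant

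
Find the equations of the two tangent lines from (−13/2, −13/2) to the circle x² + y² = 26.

A line y − (−13/2) = m(x − (−13/2)) is tangent when its distance from (0, 0) is √26:
(13/2m − (13/2))² = 26(m² + 1)
5m² − 26m + 5 = 0, so m = 1/5 or m = 5.
With m = 1/5: x − 5y = 26. With m = 5: 5x − y = −26.

x − 5y = 26 and 5x − y = −26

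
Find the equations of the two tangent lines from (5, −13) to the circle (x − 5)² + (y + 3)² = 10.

Write the tangent as mx − y + (−13 − m·(5)) = 0 and set its distance from the centre to √10:
[m·(0) − (10)]² = 10(m² + 1)
m² − 9 = 0, so m = 3 or m = −3.
Through (5, −13) these give 3x − y = 28 and 3x + y = 2.

3x − y = 28 and 3x + y = 2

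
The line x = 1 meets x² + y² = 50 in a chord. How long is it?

14

The line gives x = 1. Substituting into the circle:
y² − 49 = 0
y = 7 or y = −7, giving (1, 7) and (1, −7).
|(1, 7) − (1, −7)| = √((0)² + (14)²) = 14.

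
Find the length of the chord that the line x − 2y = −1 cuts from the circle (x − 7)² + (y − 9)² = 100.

The distance from (7, 9) to the line is 10/√5, and r² = 100.
Chord = 2√(r² − d²) = 2·√(80) = 8√5.

8√5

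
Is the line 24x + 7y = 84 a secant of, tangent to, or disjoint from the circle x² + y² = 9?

d² = (24·0 + 7·0 − (84))²/625 = 7056/625; r² = 9.
Since d² > r², the line lies outside the circle.

disjoint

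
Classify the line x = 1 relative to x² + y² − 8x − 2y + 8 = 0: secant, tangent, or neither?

Substituting the line into the circle gives y² − 2y + 1 = 0.
Discriminant = (−2)² − 4·1·(1) = 0.
A repeated root: the line is tangent.

tangent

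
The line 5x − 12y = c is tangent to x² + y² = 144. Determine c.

For a tangent, require d(centre, line) = r = 12.
|5·0 − 12·0 − c| / √169 = 12
|c| = 12·13, so c = 156 or c = −156.

c = −156 or c = 156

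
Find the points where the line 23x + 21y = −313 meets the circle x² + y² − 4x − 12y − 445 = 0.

Express y = (−313 − 23x)/21 and substitute into the circle:
970x² + 18430x − 19400 = 0  ⟹  x² + 19x − 20 = 0
x = 1 or x = −20, giving (1, −16) and (−20, 7).

(−20, 7) and (1, −16)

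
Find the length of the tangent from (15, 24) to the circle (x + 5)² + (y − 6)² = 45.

With centre O = (−5, 6), |OP|² = 724 and r² = 45.
By the tangent–radius right angle, tangent length = √(|PO|² − r²) = √679.

√679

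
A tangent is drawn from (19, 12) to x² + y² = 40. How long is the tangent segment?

√465

With centre O = (0, 0), |OP|² = 505 and r² = 40.
The tangent meets the radius at right angles, so tangent² = |PO|² − r² = 505 − 40 = 465.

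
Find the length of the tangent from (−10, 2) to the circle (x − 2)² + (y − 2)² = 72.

The centre is (2, 2) and r = 6√2. The square of the distance from P to the centre is 144 + 0 = 144.
Power of the point: PT² = |PO|² − r² = 72, so PT = 6√2.

6√2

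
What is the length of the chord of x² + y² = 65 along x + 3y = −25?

Express y = (−25 − x)/3 and substitute into the circle:
10x² + 50x + 40 = 0  ⟹  x² + 5x + 4 = 0
x = −1 or x = −4, giving (−1, −8) and (−4, −7).
|(−1, −8) − (−4, −7)| = √((3)² + (−1)²) = √10.

√10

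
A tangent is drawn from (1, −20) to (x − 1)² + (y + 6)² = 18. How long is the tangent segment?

With centre O = (1, −6), |OP|² = 196 and r² = 18.
Power of the point: PT² = |PO|² − r² = 178, so PT = √178.

√178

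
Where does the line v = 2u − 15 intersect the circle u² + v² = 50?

(5, −5) and (7, −1)

Substitute v = 2u − 15:
5u² − 60u + 175 = 0  ⟹  u² − 12u + 35 = 0
u = 7 or u = 5, giving (7, −1) and (5, −5).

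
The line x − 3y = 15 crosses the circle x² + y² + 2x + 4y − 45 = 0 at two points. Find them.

Express y = (−15 + x)/3 and substitute into the circle:
10x² − 360 = 0  ⟹  x² − 36 = 0
x = 6 or x = −6, giving (6, −3) and (−6, −7).

(−6, −7) and (6, −3)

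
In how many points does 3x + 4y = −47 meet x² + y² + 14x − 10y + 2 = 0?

Substituting the line into the circle gives 25x² + 626x + 4121 = 0.
Δ = 391876 − 412100 = −20224.
No real roots: the line does not meet the circle.

0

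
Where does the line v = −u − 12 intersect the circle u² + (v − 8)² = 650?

From the line, v = −u − 12. Substituting:
2u² + 40u − 250 = 0  ⟹  u² + 20u − 125 = 0
u = 5 or u = −25, giving (5, −17) and (−25, 13).

(−25, 13) and (5, −17)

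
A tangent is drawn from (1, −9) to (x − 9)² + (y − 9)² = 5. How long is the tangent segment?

√383

Centre (9, 9), r² = 5. |PO|² = (−8)² + (−18)² = 388.
The tangent meets the radius at right angles, so tangent² = |PO|² − r² = 388 − 5 = 383.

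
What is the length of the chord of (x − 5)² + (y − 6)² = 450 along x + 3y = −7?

The distance from (5, 6) to the line is 30/√10, and r² = 450.
Half the chord is √(r² − d²) = √(360), so the full chord is 12√10.

12√10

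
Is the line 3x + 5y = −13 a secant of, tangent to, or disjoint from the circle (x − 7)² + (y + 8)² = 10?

secant

Substituting the line into the circle gives 34x² − 512x + 1704 = 0.
Discriminant = (−512)² − 4·34·(1704) = 30400 > 0.
Two real roots: the line is a secant.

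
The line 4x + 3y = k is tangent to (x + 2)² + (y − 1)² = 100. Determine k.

The line touches the circle iff its distance from (−2, 1) is 10:
|4·(−2) + 3·1 − k| / √25 = 10
|k − (−5)| = 10·5, so k = 45 or k = −55.

k = −55 or k = 45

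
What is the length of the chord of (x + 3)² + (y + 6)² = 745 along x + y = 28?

The distance from (−3, −6) to the line is 37/√2, and r² = 745.
Half the chord is √(r² − d²) = √(121/2), so the full chord is 11√2.

11√2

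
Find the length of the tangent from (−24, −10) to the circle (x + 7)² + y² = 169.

2√55

With centre O = (−7, 0), |OP|² = 389 and r² = 169.
Power of the point: PT² = |PO|² − r² = 220, so PT = 2√55.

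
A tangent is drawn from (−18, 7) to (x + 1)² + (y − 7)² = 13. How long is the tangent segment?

2√69

With centre O = (−1, 7), |OP|² = 289 and r² = 13.
By the tangent–radius right angle, tangent length = √(|PO|² − r²) = √276 = 2√69.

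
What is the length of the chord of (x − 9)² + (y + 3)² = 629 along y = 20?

The distance from (9, −3) to the line is 23, and r² = 629.
Chord = 2√(r² − d²) = 2·√(100) = 20.

20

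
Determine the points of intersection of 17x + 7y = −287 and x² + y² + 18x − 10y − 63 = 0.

Express y = (−287 − 17x)/7 and substitute into the circle:
338x² + 11830x + 99372 = 0  ⟹  x² + 35x + 294 = 0
x = −14 or x = −21, giving (−14, −7) and (−21, 10).

(−21, 10) and (−14, −7)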